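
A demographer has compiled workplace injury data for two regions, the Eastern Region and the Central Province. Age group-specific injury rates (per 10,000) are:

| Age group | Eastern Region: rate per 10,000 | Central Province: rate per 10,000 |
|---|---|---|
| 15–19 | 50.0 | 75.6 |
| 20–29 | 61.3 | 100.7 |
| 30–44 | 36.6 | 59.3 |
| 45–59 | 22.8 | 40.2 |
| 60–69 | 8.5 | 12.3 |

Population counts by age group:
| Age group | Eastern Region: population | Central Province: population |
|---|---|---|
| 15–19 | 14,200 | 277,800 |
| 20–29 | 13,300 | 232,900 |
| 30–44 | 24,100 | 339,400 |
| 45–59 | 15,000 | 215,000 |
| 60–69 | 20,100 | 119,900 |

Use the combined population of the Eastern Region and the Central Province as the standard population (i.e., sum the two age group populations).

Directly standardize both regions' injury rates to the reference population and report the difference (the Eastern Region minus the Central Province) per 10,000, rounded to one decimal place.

Combined standard total = 1,271,700; weights = 0.2296, 0.1936, 0.2858, 0.1809, 0.1101.
The Eastern Region: 0.2296×50.0 + 0.1936×61.3 + 0.2858×36.6 + 0.1809×22.8 + 0.1101×8.5 = 38.8694 per 10,000.
The Central Province: 0.2296×75.6 + 0.1936×100.7 + 0.2858×59.3 + 0.1809×40.2 + 0.1101×12.3 = 62.4291 per 10,000.
Difference = 38.8694 − 62.4291 = -23.5597.

-23.6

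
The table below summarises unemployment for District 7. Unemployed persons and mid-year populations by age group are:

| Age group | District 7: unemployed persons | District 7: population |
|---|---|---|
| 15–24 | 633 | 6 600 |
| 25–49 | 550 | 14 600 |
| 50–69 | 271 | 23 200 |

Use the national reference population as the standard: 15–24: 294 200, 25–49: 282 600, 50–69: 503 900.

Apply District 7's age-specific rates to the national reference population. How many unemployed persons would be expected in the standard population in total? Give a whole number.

Age-specific rates per 1 000 for District 7: 95.909, 37.671, 11.681.
Expected unemployed persons = Σ (standard pop × age-specific rate ÷ 1 000)
= 294 200×95.909/1 000 + 282 600×37.671/1 000 + 503 900×11.681/1 000
= 28216.45 + 10645.89 + 5886.07 = 44748.42.

44748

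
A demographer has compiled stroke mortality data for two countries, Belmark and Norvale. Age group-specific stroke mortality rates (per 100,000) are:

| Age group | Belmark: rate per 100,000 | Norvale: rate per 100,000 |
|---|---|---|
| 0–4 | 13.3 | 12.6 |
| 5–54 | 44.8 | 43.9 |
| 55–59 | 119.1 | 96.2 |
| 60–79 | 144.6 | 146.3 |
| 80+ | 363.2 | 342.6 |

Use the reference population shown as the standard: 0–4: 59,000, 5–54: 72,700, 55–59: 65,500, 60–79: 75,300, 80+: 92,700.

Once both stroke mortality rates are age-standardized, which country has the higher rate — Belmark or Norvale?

Belmark

Standard total = 365,200; weights = 0.1616, 0.1991, 0.1794, 0.2062, 0.2538.
Belmark: 0.1616×13.3 + 0.1991×44.8 + 0.1794×119.1 + 0.2062×144.6 + 0.2538×363.2 = 154.4352 per 100,000.
Norvale: 0.1616×12.6 + 0.1991×43.9 + 0.1794×96.2 + 0.2062×146.3 + 0.2538×342.6 = 145.1573 per 100,000.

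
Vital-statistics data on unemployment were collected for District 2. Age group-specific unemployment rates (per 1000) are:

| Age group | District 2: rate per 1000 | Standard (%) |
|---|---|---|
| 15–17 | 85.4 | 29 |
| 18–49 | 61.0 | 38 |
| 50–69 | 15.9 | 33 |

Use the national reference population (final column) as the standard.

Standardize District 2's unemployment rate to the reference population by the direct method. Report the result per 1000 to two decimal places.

53.19

Standard weights: 0.29, 0.38, 0.33.
Standardized rate: 0.2900×85.4 + 0.3800×61.0 + 0.3300×15.9 = 53.1930 per 1000.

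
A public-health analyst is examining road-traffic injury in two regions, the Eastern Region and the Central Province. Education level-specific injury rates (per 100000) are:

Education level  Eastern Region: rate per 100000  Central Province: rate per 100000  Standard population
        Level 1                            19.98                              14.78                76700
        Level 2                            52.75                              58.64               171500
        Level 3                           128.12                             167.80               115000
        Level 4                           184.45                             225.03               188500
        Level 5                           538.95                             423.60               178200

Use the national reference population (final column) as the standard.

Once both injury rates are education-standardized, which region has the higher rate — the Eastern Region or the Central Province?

Eastern Region

Standard total = 729900; weights = 0.1051, 0.2350, 0.1576, 0.2583, 0.2441.
The Eastern Region: 0.1051×19.98 + 0.2350×52.75 + 0.1576×128.12 + 0.2583×184.45 + 0.2441×538.95 = 213.8959 per 100000.
The Central Province: 0.1051×14.78 + 0.2350×58.64 + 0.1576×167.80 + 0.2583×225.03 + 0.2441×423.60 = 203.3033 per 100000.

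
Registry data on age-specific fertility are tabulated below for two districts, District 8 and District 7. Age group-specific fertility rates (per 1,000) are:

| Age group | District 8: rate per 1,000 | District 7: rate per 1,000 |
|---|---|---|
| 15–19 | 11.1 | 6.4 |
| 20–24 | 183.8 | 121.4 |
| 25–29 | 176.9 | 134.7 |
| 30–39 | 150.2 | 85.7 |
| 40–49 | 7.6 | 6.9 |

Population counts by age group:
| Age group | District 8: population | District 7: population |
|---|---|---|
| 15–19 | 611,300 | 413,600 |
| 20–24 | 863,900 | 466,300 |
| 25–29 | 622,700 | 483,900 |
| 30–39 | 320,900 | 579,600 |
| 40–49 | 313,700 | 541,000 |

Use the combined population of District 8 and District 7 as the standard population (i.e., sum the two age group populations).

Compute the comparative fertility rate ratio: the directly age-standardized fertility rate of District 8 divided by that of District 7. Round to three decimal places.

1.483

Combined standard total = 5,216,900; weights = 0.1965, 0.2550, 0.2121, 0.1726, 0.1638.
District 8: 0.1965×11.1 + 0.2550×183.8 + 0.2121×176.9 + 0.1726×150.2 + 0.1638×7.6 = 113.7410 per 1,000.
District 7: 0.1965×6.4 + 0.2550×121.4 + 0.2121×134.7 + 0.1726×85.7 + 0.1638×6.9 = 76.7074 per 1,000.
Ratio = 113.7410 ÷ 76.7074 = 1.48279.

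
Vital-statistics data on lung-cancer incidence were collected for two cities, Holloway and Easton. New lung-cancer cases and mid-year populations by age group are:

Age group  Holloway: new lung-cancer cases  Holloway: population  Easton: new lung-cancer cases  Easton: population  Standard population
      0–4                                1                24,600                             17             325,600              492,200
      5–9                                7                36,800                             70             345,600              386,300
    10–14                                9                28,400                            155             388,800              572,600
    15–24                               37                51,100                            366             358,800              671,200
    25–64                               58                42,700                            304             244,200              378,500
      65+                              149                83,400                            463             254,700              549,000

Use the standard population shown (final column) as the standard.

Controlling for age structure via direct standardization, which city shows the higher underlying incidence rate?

Age-specific rates per 100,000 for Holloway: 4.07, 19.02, 31.69, 72.41, 135.83, 178.66.
For Easton: 5.22, 20.25, 39.87, 102.01, 124.49, 181.78.
Standard total = 3,049,800; weights = 0.1614, 0.1267, 0.1878, 0.2201, 0.1241, 0.1800.
Holloway: 0.1614×4.07 + 0.1267×19.02 + 0.1878×31.69 + 0.2201×72.41 + 0.1241×135.83 + 0.1800×178.66 = 73.9685 per 100,000.
Easton: 0.1614×5.22 + 0.1267×20.25 + 0.1878×39.87 + 0.2201×102.01 + 0.1241×124.49 + 0.1800×181.78 = 81.5155 per 100,000.
The crude rates (97.75 vs 71.70) would put Holloway higher, but that reflects its age composition; once standardized to a common age structure, Easton has the higher underlying rate.

Easton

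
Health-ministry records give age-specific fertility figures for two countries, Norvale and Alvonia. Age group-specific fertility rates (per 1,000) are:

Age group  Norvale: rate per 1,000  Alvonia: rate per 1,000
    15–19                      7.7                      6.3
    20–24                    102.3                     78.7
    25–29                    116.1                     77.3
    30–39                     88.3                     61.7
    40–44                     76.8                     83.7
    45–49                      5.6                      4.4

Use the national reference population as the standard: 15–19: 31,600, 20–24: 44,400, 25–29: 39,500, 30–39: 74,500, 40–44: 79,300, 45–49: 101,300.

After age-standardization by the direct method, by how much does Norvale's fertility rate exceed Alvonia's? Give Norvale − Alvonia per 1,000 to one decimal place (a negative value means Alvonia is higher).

Standard total = 370,600; weights = 0.0853, 0.1198, 0.1066, 0.2010, 0.2140, 0.2733.
Norvale: 0.0853×7.7 + 0.1198×102.3 + 0.1066×116.1 + 0.2010×88.3 + 0.2140×76.8 + 0.2733×5.6 = 61.0018 per 1,000.
Alvonia: 0.0853×6.3 + 0.1198×78.7 + 0.1066×77.3 + 0.2010×61.7 + 0.2140×83.7 + 0.2733×4.4 = 49.7207 per 1,000.
Difference = 61.0018 − 49.7207 = 11.2811.

11.3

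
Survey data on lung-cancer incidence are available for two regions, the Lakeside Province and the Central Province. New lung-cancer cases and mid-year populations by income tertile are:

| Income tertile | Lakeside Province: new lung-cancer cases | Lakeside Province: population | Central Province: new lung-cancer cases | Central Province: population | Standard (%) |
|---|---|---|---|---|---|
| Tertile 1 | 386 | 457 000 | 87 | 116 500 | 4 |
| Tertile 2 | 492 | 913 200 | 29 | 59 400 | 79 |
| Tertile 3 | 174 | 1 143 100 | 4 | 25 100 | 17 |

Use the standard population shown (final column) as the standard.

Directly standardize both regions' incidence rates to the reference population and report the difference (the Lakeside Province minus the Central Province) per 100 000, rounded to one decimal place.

Income-specific rates per 100 000 for the Lakeside Province: 84.46, 53.88, 15.22.
For the Central Province: 74.68, 48.82, 15.94.
Standard weights: 0.04, 0.79, 0.17.
The Lakeside Province: 0.0400×84.46 + 0.7900×53.88 + 0.1700×15.22 = 48.5287 per 100 000.
The Central Province: 0.0400×74.68 + 0.7900×48.82 + 0.1700×15.94 = 44.2653 per 100 000.
Difference = 48.5287 − 44.2653 = 4.2634.

4.3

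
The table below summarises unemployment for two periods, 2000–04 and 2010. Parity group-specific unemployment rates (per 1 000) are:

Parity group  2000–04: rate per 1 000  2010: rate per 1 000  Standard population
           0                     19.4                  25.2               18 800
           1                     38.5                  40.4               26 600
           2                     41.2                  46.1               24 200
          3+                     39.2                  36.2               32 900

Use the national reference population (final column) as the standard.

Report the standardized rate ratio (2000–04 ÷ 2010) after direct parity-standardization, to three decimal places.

Standard total = 102 500; weights = 0.1834, 0.2595, 0.2361, 0.3210.
2000–04: 0.1834×19.4 + 0.2595×38.5 + 0.2361×41.2 + 0.3210×39.2 = 35.8589 per 1 000.
2010: 0.1834×25.2 + 0.2595×40.4 + 0.2361×46.1 + 0.3210×36.2 = 37.6098 per 1 000.
Ratio = 35.8589 ÷ 37.6098 = 0.95345.

0.953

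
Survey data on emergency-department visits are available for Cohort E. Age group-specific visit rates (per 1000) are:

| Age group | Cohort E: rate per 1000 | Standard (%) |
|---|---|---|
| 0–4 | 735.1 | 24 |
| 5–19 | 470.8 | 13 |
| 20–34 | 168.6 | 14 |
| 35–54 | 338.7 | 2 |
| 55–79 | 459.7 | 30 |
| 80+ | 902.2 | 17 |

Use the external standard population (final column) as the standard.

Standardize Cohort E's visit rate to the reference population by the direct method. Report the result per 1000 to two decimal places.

559.29

Standard weights: 0.24, 0.13, 0.14, 0.02, 0.30, 0.17.
Standardized rate: 0.2400×735.1 + 0.1300×470.8 + 0.1400×168.6 + 0.0200×338.7 + 0.3000×459.7 + 0.1700×902.2 = 559.2900 per 1000.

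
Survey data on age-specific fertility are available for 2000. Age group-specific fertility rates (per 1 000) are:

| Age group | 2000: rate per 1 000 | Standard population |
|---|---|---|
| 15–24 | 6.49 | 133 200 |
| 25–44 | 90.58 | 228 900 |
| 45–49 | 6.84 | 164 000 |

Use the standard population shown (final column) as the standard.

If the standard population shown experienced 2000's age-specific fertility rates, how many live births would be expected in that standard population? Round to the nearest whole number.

Expected live births = Σ (standard pop × age-specific rate ÷ 1 000)
= 133 200×6.49/1 000 + 228 900×90.58/1 000 + 164 000×6.84/1 000
= 864.47 + 20733.76 + 1121.76 = 22719.99.

22720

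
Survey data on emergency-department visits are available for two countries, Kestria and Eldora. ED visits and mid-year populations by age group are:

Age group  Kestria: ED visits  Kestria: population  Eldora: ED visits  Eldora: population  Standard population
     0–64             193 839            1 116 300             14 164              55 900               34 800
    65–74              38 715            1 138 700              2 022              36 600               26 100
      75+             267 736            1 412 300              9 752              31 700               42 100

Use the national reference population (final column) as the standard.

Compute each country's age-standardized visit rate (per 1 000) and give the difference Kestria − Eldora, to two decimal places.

Age-specific rates per 1 000 for Kestria: 173.644, 33.999, 189.574.
For Eldora: 253.381, 55.246, 307.634.
Standard total = 103 000; weights = 0.3379, 0.2534, 0.4087.
Kestria: 0.3379×173.644 + 0.2534×33.999 + 0.4087×189.574 = 144.7697 per 1 000.
Eldora: 0.3379×253.381 + 0.2534×55.246 + 0.4087×307.634 = 225.3492 per 1 000.
Difference = 144.7697 − 225.3492 = -80.5795.

-80.58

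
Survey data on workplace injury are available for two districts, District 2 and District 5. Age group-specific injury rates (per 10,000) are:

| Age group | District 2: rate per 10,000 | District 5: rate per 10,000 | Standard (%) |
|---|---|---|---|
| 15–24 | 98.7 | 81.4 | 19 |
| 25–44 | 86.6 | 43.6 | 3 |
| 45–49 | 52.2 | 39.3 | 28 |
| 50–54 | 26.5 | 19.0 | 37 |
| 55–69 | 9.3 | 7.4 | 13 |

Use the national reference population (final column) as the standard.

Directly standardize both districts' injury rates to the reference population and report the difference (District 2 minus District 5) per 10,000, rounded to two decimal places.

Standard weights: 0.19, 0.03, 0.28, 0.37, 0.13.
District 2: 0.1900×98.7 + 0.0300×86.6 + 0.2800×52.2 + 0.3700×26.5 + 0.1300×9.3 = 46.9810 per 10,000.
District 5: 0.1900×81.4 + 0.0300×43.6 + 0.2800×39.3 + 0.3700×19.0 + 0.1300×7.4 = 35.7700 per 10,000.
Difference = 46.9810 − 35.7700 = 11.2110.

11.21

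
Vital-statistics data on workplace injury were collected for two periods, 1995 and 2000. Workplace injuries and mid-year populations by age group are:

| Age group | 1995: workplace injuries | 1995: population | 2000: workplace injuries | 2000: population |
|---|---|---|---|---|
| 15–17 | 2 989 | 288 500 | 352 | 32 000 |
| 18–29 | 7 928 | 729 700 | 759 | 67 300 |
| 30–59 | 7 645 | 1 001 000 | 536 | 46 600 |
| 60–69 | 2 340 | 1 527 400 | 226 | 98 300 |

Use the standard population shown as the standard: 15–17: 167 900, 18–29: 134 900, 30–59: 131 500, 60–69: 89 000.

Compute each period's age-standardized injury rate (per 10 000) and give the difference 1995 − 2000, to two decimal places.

Age-specific rates per 10 000 for 1995: 103.60, 108.65, 76.37, 15.32.
For 2000: 110.00, 112.78, 115.02, 22.99.
Standard total = 523 300; weights = 0.3208, 0.2578, 0.2513, 0.1701.
1995: 0.3208×103.60 + 0.2578×108.65 + 0.2513×76.37 + 0.1701×15.32 = 83.0468 per 10 000.
2000: 0.3208×110.00 + 0.2578×112.78 + 0.2513×115.02 + 0.1701×22.99 = 97.1801 per 10 000.
Difference = 83.0468 − 97.1801 = -14.1332.

-14.13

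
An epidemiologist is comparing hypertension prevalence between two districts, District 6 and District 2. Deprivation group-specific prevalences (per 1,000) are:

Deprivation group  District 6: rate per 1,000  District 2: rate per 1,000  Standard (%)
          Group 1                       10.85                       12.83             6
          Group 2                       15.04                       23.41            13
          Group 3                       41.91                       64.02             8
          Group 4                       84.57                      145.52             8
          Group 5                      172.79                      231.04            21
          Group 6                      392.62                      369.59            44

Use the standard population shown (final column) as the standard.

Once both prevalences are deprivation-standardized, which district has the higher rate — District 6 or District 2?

Standard weights: 0.06, 0.13, 0.08, 0.08, 0.21, 0.44.
District 6: 0.0600×10.85 + 0.1300×15.04 + 0.0800×41.91 + 0.0800×84.57 + 0.2100×172.79 + 0.4400×392.62 = 221.7633 per 1,000.
District 2: 0.0600×12.83 + 0.1300×23.41 + 0.0800×64.02 + 0.0800×145.52 + 0.2100×231.04 + 0.4400×369.59 = 231.7143 per 1,000.

District 2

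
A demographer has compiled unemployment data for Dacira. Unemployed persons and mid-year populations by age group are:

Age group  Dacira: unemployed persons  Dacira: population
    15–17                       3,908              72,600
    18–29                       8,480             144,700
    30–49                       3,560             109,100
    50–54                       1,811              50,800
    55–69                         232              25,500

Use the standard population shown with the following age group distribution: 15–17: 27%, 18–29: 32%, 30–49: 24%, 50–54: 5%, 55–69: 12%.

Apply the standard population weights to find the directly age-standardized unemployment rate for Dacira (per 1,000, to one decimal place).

44.0

Age-specific rates per 1,000 for Dacira: 53.829, 58.604, 32.631, 35.650, 9.098.
Standard weights: 0.27, 0.32, 0.24, 0.05, 0.12.
Standardized rate: 0.2700×53.829 + 0.3200×58.604 + 0.2400×32.631 + 0.0500×35.650 + 0.1200×9.098 = 43.9928 per 1,000.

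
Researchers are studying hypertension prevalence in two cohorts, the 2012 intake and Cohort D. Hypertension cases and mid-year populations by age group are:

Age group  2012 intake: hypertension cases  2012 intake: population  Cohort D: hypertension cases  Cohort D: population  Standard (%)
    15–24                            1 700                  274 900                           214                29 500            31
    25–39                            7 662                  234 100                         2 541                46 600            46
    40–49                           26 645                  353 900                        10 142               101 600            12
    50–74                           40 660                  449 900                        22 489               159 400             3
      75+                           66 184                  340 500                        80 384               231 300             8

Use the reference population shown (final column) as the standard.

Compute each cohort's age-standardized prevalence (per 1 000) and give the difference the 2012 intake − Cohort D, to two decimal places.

-27.08

Age-specific rates per 1 000 for the 2012 intake: 6.184, 32.730, 75.290, 90.376, 194.373.
For Cohort D: 7.254, 54.528, 99.823, 141.085, 347.531.
Standard weights: 0.31, 0.46, 0.12, 0.03, 0.08.
The 2012 intake: 0.3100×6.184 + 0.4600×32.730 + 0.1200×75.290 + 0.0300×90.376 + 0.0800×194.373 = 44.2685 per 1 000.
Cohort D: 0.3100×7.254 + 0.4600×54.528 + 0.1200×99.823 + 0.0300×141.085 + 0.0800×347.531 = 71.3455 per 1 000.
Difference = 44.2685 − 71.3455 = -27.0769.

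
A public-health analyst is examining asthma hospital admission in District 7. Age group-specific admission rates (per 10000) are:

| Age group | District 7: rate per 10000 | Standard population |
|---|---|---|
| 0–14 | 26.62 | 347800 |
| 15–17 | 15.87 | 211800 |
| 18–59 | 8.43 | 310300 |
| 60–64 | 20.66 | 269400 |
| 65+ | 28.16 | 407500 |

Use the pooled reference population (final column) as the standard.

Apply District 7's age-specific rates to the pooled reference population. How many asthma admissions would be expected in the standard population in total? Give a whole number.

Expected asthma admissions = Σ (standard pop × age-specific rate ÷ 10000)
= 347800×26.62/10000 + 211800×15.87/10000 + 310300×8.43/10000 + 269400×20.66/10000 + 407500×28.16/10000
= 925.84 + 336.13 + 261.58 + 556.58 + 1147.52 = 3227.65.

3228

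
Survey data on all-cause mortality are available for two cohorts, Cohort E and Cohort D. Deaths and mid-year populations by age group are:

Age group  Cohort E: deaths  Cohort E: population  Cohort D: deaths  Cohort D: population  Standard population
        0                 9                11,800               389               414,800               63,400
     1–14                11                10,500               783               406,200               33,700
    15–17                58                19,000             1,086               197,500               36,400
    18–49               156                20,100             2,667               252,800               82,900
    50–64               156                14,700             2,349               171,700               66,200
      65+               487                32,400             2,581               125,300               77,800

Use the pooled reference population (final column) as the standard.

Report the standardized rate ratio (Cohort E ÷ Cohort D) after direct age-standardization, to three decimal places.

0.731

Age-specific rates per 1,000 for Cohort E: 0.763, 1.048, 3.053, 7.761, 10.612, 15.031.
For Cohort D: 0.938, 1.928, 5.499, 10.550, 13.681, 20.599.
Standard total = 360,400; weights = 0.1759, 0.0935, 0.1010, 0.2300, 0.1837, 0.2159.
Cohort E: 0.1759×0.763 + 0.0935×1.048 + 0.1010×3.053 + 0.2300×7.761 + 0.1837×10.612 + 0.2159×15.031 = 7.5197 per 1,000.
Cohort D: 0.1759×0.938 + 0.0935×1.928 + 0.1010×5.499 + 0.2300×10.550 + 0.1837×13.681 + 0.2159×20.599 = 10.2869 per 1,000.
Ratio = 7.5197 ÷ 10.2869 = 0.73100.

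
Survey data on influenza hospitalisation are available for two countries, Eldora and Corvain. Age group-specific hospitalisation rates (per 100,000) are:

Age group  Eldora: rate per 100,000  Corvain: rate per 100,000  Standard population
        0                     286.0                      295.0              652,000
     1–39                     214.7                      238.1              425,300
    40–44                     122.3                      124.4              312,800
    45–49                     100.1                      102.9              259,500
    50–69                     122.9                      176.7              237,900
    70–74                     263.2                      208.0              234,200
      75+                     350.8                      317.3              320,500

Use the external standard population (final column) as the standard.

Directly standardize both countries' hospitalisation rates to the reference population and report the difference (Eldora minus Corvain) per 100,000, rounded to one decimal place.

Standard total = 2,442,200; weights = 0.2670, 0.1741, 0.1281, 0.1063, 0.0974, 0.0959, 0.1312.
Eldora: 0.2670×286.0 + 0.1741×214.7 + 0.1281×122.3 + 0.1063×100.1 + 0.0974×122.9 + 0.0959×263.2 + 0.1312×350.8 = 223.2930 per 100,000.
Corvain: 0.2670×295.0 + 0.1741×238.1 + 0.1281×124.4 + 0.1063×102.9 + 0.0974×176.7 + 0.0959×208.0 + 0.1312×317.3 = 225.8881 per 100,000.
Difference = 223.2930 − 225.8881 = -2.5952.

-2.6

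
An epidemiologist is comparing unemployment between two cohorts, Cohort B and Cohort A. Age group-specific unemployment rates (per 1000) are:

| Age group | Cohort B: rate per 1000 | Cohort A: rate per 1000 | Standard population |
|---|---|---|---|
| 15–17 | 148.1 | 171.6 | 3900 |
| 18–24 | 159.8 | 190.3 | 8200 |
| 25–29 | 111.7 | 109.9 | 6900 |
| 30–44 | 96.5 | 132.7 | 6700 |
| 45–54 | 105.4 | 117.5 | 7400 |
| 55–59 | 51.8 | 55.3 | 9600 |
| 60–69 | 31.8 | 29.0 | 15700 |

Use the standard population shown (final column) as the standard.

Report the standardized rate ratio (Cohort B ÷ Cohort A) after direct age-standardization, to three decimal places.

Standard total = 58400; weights = 0.0668, 0.1404, 0.1182, 0.1147, 0.1267, 0.1644, 0.2688.
Cohort B: 0.0668×148.1 + 0.1404×159.8 + 0.1182×111.7 + 0.1147×96.5 + 0.1267×105.4 + 0.1644×51.8 + 0.2688×31.8 = 87.0159 per 1000.
Cohort A: 0.0668×171.6 + 0.1404×190.3 + 0.1182×109.9 + 0.1147×132.7 + 0.1267×117.5 + 0.1644×55.3 + 0.2688×29.0 = 98.1640 per 1000.
Ratio = 87.0159 ÷ 98.1640 = 0.88643.

0.886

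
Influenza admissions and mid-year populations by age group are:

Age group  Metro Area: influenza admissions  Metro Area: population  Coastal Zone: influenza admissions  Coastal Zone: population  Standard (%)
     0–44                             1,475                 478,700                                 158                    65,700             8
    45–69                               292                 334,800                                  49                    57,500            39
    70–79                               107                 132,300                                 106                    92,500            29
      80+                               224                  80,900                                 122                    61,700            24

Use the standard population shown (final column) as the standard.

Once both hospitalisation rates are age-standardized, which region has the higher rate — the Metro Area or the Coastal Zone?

Metro Area

Age-specific rates per 100,000 for the Metro Area: 308.13, 87.22, 80.88, 276.89.
For the Coastal Zone: 240.49, 85.22, 114.59, 197.73.
Standard weights: 0.08, 0.39, 0.29, 0.24.
The Metro Area: 0.0800×308.13 + 0.3900×87.22 + 0.2900×80.88 + 0.2400×276.89 = 148.5711 per 100,000.
The Coastal Zone: 0.0800×240.49 + 0.3900×85.22 + 0.2900×114.59 + 0.2400×197.73 = 133.1616 per 100,000.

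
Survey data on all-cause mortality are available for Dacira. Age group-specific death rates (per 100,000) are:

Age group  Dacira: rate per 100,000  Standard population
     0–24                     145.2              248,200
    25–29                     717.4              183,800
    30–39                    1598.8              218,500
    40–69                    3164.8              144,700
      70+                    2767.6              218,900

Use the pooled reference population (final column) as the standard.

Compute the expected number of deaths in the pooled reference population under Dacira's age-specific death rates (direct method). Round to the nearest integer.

Expected deaths = Σ (standard pop × age-specific rate ÷ 100,000)
= 248,200×145.2/100,000 + 183,800×717.4/100,000 + 218,500×1598.8/100,000 + 144,700×3164.8/100,000 + 218,900×2767.6/100,000
= 360.39 + 1318.58 + 3493.38 + 4579.47 + 6058.28 = 15810.09.

15810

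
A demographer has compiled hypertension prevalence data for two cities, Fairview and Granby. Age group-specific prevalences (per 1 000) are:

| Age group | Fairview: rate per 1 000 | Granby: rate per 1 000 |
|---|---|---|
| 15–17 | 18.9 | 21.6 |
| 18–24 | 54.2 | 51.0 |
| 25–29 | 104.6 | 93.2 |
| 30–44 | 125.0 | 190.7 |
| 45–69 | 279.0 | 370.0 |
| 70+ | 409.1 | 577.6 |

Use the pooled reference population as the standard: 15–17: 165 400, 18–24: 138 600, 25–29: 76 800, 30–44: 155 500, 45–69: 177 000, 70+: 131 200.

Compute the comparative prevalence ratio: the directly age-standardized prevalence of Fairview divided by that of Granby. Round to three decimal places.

0.748

Standard total = 844 500; weights = 0.1959, 0.1641, 0.0909, 0.1841, 0.2096, 0.1554.
Fairview: 0.1959×18.9 + 0.1641×54.2 + 0.0909×104.6 + 0.1841×125.0 + 0.2096×279.0 + 0.1554×409.1 = 167.1591 per 1 000.
Granby: 0.1959×21.6 + 0.1641×51.0 + 0.0909×93.2 + 0.1841×190.7 + 0.2096×370.0 + 0.1554×577.6 = 223.4742 per 1 000.
Ratio = 167.1591 ÷ 223.4742 = 0.74800.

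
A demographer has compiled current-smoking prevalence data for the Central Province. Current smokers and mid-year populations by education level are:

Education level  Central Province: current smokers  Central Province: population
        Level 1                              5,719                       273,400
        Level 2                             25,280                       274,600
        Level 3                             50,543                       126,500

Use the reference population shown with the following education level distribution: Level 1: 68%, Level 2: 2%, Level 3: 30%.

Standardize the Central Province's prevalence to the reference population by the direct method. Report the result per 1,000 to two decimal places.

Education-specific rates per 1,000 for the Central Province: 20.918, 92.061, 399.549.
Standard weights: 0.68, 0.02, 0.30.
Standardized rate: 0.6800×20.918 + 0.0200×92.061 + 0.3000×399.549 = 135.9303 per 1,000.

135.93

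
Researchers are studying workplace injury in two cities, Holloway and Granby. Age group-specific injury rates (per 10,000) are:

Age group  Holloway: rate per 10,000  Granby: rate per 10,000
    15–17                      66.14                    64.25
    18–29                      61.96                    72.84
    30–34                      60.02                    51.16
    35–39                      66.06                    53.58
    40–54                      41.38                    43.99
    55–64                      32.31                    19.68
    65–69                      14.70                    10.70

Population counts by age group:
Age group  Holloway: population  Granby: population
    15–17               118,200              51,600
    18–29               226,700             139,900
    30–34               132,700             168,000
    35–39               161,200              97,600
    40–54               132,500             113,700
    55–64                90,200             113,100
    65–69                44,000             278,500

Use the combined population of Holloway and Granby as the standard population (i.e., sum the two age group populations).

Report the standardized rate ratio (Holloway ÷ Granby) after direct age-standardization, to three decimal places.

Combined standard total = 1,867,900; weights = 0.0909, 0.1963, 0.1610, 0.1386, 0.1318, 0.1088, 0.1727.
Holloway: 0.0909×66.14 + 0.1963×61.96 + 0.1610×60.02 + 0.1386×66.06 + 0.1318×41.38 + 0.1088×32.31 + 0.1727×14.70 = 48.4965 per 10,000.
Granby: 0.0909×64.25 + 0.1963×72.84 + 0.1610×51.16 + 0.1386×53.58 + 0.1318×43.99 + 0.1088×19.68 + 0.1727×10.70 = 45.5834 per 10,000.
Ratio = 48.4965 ÷ 45.5834 = 1.06391.

1.064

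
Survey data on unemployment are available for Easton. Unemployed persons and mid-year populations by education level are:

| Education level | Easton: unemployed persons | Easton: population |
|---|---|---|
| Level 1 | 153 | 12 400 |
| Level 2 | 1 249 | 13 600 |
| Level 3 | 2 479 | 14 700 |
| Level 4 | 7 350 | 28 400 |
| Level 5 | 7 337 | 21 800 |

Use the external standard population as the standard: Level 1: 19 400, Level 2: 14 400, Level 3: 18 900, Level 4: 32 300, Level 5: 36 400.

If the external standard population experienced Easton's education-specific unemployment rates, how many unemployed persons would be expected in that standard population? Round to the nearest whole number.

25359

Education-specific rates per 1 000 for Easton: 12.339, 91.838, 168.639, 258.803, 336.560.
Expected unemployed persons = Σ (standard pop × education-specific rate ÷ 1 000)
= 19 400×12.339/1 000 + 14 400×91.838/1 000 + 18 900×168.639/1 000 + 32 300×258.803/1 000 + 36 400×336.560/1 000
= 239.37 + 1322.47 + 3187.29 + 8359.33 + 12250.77 = 25359.23.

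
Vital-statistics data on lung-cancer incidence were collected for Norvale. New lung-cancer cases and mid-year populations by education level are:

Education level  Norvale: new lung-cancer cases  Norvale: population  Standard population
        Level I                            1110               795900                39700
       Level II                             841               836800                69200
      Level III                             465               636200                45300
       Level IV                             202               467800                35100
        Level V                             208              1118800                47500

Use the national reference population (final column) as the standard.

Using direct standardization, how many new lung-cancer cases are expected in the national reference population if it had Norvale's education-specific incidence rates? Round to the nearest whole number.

182

Education-specific rates per 100000 for Norvale: 139.46, 100.50, 73.09, 43.18, 18.59.
Expected new lung-cancer cases = Σ (standard pop × education-specific rate ÷ 100000)
= 39700×139.46/100000 + 69200×100.50/100000 + 45300×73.09/100000 + 35100×43.18/100000 + 47500×18.59/100000
= 55.37 + 69.55 + 33.11 + 15.16 + 8.83 = 182.01.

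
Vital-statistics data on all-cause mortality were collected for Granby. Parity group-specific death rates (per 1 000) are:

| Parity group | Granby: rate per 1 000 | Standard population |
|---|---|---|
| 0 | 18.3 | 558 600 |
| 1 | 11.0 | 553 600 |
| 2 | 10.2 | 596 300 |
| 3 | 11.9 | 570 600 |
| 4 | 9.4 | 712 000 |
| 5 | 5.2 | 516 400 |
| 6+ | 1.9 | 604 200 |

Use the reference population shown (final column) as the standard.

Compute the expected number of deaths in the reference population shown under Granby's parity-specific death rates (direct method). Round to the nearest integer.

Expected deaths = Σ (standard pop × parity-specific rate ÷ 1 000)
= 558 600×18.3/1 000 + 553 600×11.0/1 000 + 596 300×10.2/1 000 + 570 600×11.9/1 000 + 712 000×9.4/1 000 + 516 400×5.2/1 000 + 604 200×1.9/1 000
= 10222.38 + 6089.60 + 6082.26 + 6790.14 + 6692.80 + 2685.28 + 1147.98 = 39710.44.

39710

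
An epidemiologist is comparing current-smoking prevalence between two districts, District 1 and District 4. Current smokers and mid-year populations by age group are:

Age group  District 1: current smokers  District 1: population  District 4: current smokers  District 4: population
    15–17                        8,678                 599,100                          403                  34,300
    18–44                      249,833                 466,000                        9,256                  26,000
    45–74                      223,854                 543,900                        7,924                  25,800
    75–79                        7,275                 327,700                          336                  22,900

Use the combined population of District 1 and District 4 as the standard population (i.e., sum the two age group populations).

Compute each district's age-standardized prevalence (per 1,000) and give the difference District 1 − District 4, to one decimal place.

74.5

Age-specific rates per 1,000 for District 1: 14.485, 536.122, 411.572, 22.200.
For District 4: 11.749, 356.000, 307.132, 14.672.
Combined standard total = 2,045,700; weights = 0.3096, 0.2405, 0.2785, 0.1714.
District 1: 0.3096×14.485 + 0.2405×536.122 + 0.2785×411.572 + 0.1714×22.200 = 251.8468 per 1,000.
District 4: 0.3096×11.749 + 0.2405×356.000 + 0.2785×307.132 + 0.1714×14.672 = 177.3042 per 1,000.
Difference = 251.8468 − 177.3042 = 74.5426.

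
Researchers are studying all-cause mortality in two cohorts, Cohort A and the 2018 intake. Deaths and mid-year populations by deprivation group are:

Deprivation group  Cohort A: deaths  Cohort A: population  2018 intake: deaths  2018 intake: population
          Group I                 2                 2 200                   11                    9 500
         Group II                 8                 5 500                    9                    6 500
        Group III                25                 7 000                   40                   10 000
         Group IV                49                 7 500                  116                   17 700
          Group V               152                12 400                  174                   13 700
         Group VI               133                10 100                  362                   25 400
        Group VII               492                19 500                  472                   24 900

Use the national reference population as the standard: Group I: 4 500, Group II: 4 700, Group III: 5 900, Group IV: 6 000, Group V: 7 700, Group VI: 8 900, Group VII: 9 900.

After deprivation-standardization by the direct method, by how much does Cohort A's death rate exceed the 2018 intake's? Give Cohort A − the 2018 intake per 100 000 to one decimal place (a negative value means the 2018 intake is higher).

95.9

Deprivation-specific rates per 100 000 for Cohort A: 90.91, 145.45, 357.14, 653.33, 1225.81, 1316.83, 2523.08.
For the 2018 intake: 115.79, 138.46, 400.00, 655.37, 1270.07, 1425.20, 1895.58.
Standard total = 47 600; weights = 0.0945, 0.0987, 0.1239, 0.1261, 0.1618, 0.1870, 0.2080.
Cohort A: 0.0945×90.91 + 0.0987×145.45 + 0.1239×357.14 + 0.1261×653.33 + 0.1618×1225.81 + 0.1870×1316.83 + 0.2080×2523.08 = 1118.8412 per 100 000.
The 2018 intake: 0.0945×115.79 + 0.0987×138.46 + 0.1239×400.00 + 0.1261×655.37 + 0.1618×1270.07 + 0.1870×1425.20 + 0.2080×1895.58 = 1022.9854 per 100 000.
Difference = 1118.8412 − 1022.9854 = 95.8559.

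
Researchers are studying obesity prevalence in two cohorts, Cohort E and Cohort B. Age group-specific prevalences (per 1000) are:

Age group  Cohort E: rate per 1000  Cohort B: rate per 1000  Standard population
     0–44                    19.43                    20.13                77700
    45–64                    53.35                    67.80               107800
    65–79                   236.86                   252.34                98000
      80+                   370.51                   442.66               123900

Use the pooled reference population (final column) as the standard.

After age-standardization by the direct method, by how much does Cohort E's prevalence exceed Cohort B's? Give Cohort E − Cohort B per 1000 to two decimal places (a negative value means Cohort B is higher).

-29.62

Standard total = 407400; weights = 0.1907, 0.2646, 0.2405, 0.3041.
Cohort E: 0.1907×19.43 + 0.2646×53.35 + 0.2405×236.86 + 0.3041×370.51 = 187.4799 per 1000.
Cohort B: 0.1907×20.13 + 0.2646×67.80 + 0.2405×252.34 + 0.3041×442.66 = 217.1032 per 1000.
Difference = 187.4799 − 217.1032 = -29.6233.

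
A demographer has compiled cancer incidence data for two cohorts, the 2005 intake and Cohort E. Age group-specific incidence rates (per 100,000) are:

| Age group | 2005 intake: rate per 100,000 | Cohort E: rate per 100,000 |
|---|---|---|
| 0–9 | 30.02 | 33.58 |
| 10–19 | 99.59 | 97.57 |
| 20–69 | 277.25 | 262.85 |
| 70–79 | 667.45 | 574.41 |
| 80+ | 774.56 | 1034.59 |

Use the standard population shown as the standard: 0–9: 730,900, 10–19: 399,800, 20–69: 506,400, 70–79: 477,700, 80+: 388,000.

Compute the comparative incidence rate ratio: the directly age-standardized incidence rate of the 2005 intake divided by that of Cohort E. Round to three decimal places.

0.942

Standard total = 2,502,800; weights = 0.2920, 0.1597, 0.2023, 0.1909, 0.1550.
The 2005 intake: 0.2920×30.02 + 0.1597×99.59 + 0.2023×277.25 + 0.1909×667.45 + 0.1550×774.56 = 328.2433 per 100,000.
Cohort E: 0.2920×33.58 + 0.1597×97.57 + 0.2023×262.85 + 0.1909×574.41 + 0.1550×1034.59 = 348.5999 per 100,000.
Ratio = 328.2433 ÷ 348.5999 = 0.94160.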